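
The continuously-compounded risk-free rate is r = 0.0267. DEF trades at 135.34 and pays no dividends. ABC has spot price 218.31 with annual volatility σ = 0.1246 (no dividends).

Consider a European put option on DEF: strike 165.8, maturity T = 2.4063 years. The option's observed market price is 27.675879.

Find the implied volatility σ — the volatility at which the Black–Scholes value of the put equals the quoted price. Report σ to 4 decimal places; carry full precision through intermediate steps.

sigma = 0.1739

At σ = 0.1739 the Black–Scholes value reproduces the quote:
σ√T = 0.1739·√2.4063 = 0.269758
d₁ = (ln(S/K) + (r+σ²/2)T) / (σ√T) = (ln(135.34/165.8) + (0.0267+0.1739²/2)·2.4063) / 0.269758 = (-0.202992 + 0.100633) / 0.269758 = -0.379448
d₂ = d₁ − σ√T = -0.379448 − 0.269758 = -0.649206
e^{−rT} = 0.937772
N(−d₁) = 0.647822,  N(−d₂) = 0.741897
V = K·e^{−rT}·N(−d₂) − S·N(−d₁) = 115.352166 − 87.676287 = 27.675879 (the quoted price), and the Black–Scholes price is strictly increasing in σ, so σ is unique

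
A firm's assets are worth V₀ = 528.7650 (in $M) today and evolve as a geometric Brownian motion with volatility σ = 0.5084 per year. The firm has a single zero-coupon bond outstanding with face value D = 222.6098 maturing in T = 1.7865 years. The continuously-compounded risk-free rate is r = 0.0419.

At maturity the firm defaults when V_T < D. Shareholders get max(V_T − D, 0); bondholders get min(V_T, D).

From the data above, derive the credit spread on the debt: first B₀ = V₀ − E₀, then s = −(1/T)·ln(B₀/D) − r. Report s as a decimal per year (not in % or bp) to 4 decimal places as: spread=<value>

spread=0.0227

Work the structural quantities from V₀ = 528.7650 against face 222.6098:
d₁ = [ln(V₀/D) + (r + σ²/2)T] / (σ√T)
   = [ln(528.7650/222.6098) + (0.0419 + 0.5·0.5084²)·1.7865] / (0.5084·√1.7865)
   = [0.865124 + 0.305733] / 0.679528 = 1.723045
d₂ = d₁ − σ√T = 1.723045 − 0.679528 = 1.043518
N(d₁) = 0.957560,  N(d₂) = 0.851646,  e^(−rT) = 0.927879
E₀ = V₀·N(d₁) − D·e^(−rT)·N(d₂)
   = 528.7650·0.957560 − 222.6098·0.927879·0.851646 = 330.412550
B₀ = V₀ − E₀ = 528.7650 − 330.412550 = 198.352450
spread = −(1/T)·ln(B₀/D) − r = −(1/1.7865)·ln(198.352450/222.6098) − 0.0419 = 0.02268156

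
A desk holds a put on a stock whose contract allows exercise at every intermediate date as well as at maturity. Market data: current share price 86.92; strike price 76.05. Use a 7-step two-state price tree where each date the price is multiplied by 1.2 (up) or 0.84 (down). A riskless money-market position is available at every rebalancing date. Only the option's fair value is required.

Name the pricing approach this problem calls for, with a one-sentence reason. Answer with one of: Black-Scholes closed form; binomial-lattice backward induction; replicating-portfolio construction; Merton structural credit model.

framework: binomial-lattice backward induction

Key observation: the defining feature is the embedded early-exercise option across 7 discrete dates on the spot-86.92 tree; pricing the strike-76.05 put means working backward with an exercise test at every node.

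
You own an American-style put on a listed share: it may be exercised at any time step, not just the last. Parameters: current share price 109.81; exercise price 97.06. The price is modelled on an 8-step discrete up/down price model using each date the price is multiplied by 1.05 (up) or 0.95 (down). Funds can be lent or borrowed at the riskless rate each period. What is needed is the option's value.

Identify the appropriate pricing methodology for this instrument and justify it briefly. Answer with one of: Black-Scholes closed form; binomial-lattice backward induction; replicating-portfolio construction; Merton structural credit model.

Key observation: with exercise allowed before expiry on a discrete up/down model (8 steps from spot 109.81), the strike-97.06 put's value must be rolled back through the tree testing early exercise at each node.

framework: binomial-lattice backward induction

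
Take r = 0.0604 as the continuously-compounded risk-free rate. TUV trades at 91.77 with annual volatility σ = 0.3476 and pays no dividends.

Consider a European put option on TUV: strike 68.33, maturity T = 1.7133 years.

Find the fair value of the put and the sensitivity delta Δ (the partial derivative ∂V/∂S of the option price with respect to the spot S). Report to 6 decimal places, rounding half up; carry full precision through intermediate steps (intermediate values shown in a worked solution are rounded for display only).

σ√T = 0.3476·√1.7133 = 0.454984
d₁ = (ln(S/K) + (r+σ²/2)T) / (σ√T) = (ln(91.77/68.33) + (0.0604+0.3476²/2)·1.7133) / 0.454984 = (0.294937 + 0.206989) / 0.454984 = 1.103170
d₂ = d₁ − σ√T = 1.103170 − 0.454984 = 0.648186
e^{−rT} = 0.901691
N(−d₁) = 0.134977,  N(−d₂) = 0.258432
Put price V = K·e^{−rT}·N(−d₂) − S·N(−d₁) = 15.922676 − 12.386803 = 3.535873
Δ = −N(−d₁) = -0.134977

price = 3.535873
Δ = -0.134977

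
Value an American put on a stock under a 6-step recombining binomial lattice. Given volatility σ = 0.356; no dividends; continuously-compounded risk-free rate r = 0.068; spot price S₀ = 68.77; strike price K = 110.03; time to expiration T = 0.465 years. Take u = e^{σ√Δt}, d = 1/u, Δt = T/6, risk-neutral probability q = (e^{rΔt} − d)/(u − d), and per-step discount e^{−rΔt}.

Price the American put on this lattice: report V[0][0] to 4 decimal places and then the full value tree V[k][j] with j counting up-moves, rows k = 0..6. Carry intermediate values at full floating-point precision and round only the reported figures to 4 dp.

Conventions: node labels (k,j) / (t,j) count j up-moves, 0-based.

Δt=0.07750  u=1.10418  d=0.90565  q=0.50186  discount=0.99474
step 6 (expiry): payoffs max(K−S,0) = 72.0853 63.7670 53.6251 41.2600 26.1841 7.8033 0.0000
k=5: (k=5,j=0): S=41.8979, K−S=68.1321, hold=67.5537 ⇒ V=68.1321 exercise | (k=5,j=1): S=51.0829, K−S=58.9471, hold=58.3688 ⇒ V=58.9471 exercise | (k=5,j=2): S=62.2813, K−S=47.7487, hold=47.1704 ⇒ V=47.7487 exercise | (k=5,j=3): S=75.9347, K−S=34.0953, hold=33.5170 ⇒ V=34.0953 exercise | (k=5,j=4): S=92.5812, K−S=17.4488, hold=16.8705 ⇒ V=17.4488 exercise | (k=5,j=5): S=112.8770, K−S=0.0000, hold=3.8667 ⇒ V=3.8667 continue
k=4: (k=4,j=0): S=46.2630, K−S=63.7670, hold=63.1887 ⇒ V=63.7670 exercise | (k=4,j=1): S=56.4049, K−S=53.6251, hold=53.0468 ⇒ V=53.6251 exercise | (k=4,j=2): S=68.7700, K−S=41.2600, hold=40.6817 ⇒ V=41.2600 exercise | (k=4,j=3): S=83.8459, K−S=26.1841, hold=25.6058 ⇒ V=26.1841 exercise | (k=4,j=4): S=102.2267, K−S=7.8033, hold=10.5766 ⇒ V=10.5766 continue
k=3: (k=3,j=0): S=51.0829, K−S=58.9471, hold=58.3688 ⇒ V=58.9471 exercise | (k=3,j=1): S=62.2813, K−S=47.7487, hold=47.1704 ⇒ V=47.7487 exercise | (k=3,j=2): S=75.9347, K−S=34.0953, hold=33.5170 ⇒ V=34.0953 exercise | (k=3,j=3): S=92.5812, K−S=17.4488, hold=18.2549 ⇒ V=18.2549 continue
k=2: (k=2,j=0): S=56.4049, K−S=53.6251, hold=53.0468 ⇒ V=53.6251 exercise | (k=2,j=1): S=68.7700, K−S=41.2600, hold=40.6817 ⇒ V=41.2600 exercise | (k=2,j=2): S=83.8459, K−S=26.1841, hold=26.0083 ⇒ V=26.1841 exercise
k=1: (k=1,j=0): S=62.2813, K−S=47.7487, hold=47.1704 ⇒ V=47.7487 exercise | (k=1,j=1): S=75.9347, K−S=34.0953, hold=33.5170 ⇒ V=34.0953 exercise
k=0: (k=0,j=0): S=68.7700, K−S=41.2600, hold=40.6817 ⇒ V=41.2600 exercise

price = 41.2600
tree:
41.2600
47.7487 34.0953
53.6251 41.2600 26.1841
58.9471 47.7487 34.0953 18.2549
63.7670 53.6251 41.2600 26.1841 10.5766
68.1321 58.9471 47.7487 34.0953 17.4488 3.8667
72.0853 63.7670 53.6251 41.2600 26.1841 7.8033 0.0000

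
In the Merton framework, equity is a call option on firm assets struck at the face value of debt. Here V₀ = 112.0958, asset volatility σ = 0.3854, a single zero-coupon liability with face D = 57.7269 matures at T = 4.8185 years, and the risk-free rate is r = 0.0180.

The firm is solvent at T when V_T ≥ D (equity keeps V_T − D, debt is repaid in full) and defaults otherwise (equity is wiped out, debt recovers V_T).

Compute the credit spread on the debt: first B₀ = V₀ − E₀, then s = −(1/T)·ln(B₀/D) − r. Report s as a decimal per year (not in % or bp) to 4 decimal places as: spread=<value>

spread=0.0265

With assets at 112.0958 and a single debt payment of 57.7269 at 4.8185 years:
d₁ = [ln(V₀/D) + (r + σ²/2)T] / (σ√T)
   = [ln(112.0958/57.7269) + (0.0180 + 0.5·0.3854²)·4.8185] / (0.3854·√4.8185)
   = [0.663631 + 0.444587] / 0.845995 = 1.309958
d₂ = d₁ − σ√T = 1.309958 − 0.845995 = 0.463963
N(d₁) = 0.904895,  N(d₂) = 0.678663,  e^(−rT) = 0.916922
E₀ = V₀·N(d₁) − D·e^(−rT)·N(d₂)
   = 112.0958·0.904895 − 57.7269·0.916922·0.678663 = 65.512577
B₀ = V₀ − E₀ = 112.0958 − 65.512577 = 46.583223
spread = −(1/T)·ln(B₀/D) − r = −(1/4.8185)·ln(46.583223/57.7269) − 0.0180 = 0.02651236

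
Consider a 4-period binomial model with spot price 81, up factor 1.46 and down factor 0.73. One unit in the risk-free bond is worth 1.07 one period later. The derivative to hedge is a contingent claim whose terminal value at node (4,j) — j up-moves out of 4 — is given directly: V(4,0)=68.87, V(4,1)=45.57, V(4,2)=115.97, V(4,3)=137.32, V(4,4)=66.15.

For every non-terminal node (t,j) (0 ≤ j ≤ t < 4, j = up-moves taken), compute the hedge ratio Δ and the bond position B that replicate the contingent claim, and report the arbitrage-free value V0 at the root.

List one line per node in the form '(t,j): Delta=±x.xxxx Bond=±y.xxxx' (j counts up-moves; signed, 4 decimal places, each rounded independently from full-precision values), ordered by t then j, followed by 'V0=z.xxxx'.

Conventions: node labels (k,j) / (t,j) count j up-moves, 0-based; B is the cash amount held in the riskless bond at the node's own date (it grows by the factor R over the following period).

(0,0): Delta=0.3418 Bond=44.3348
(1,0): Delta=0.6681 Bond=28.1426
(1,1): Delta=0.1546 Bond=69.5715
(2,0): Delta=0.6033 Bond=32.9084
(2,1): Delta=0.7052 Bond=26.9056
(2,2): Delta=-0.1612 Bond=128.9679
(3,0): Delta=-1.0129 Bond=86.1402
(3,1): Delta=1.5303 Bond=-23.2056
(3,2): Delta=0.2320 Bond=88.4299
(3,3): Delta=-0.3868 Bond=194.8505
V0=72.0166

Under the risk-neutral measure, an up-move has probability p* = (R−d)/(u−d) = 0.4658 and values discount at R = 1.07.
Expiry values: V(4,0)=68.8700, V(4,1)=45.5700, V(4,2)=115.9700, V(4,3)=137.3200, V(4,4)=66.1500
Node (3,0) S=31.5104: V=(p*·45.5700+(1−p*)·68.8700)/1.07=54.2224; Δ=(45.5700−68.8700)/(46.0052−23.0026)=-1.0129; B=V−Δ·S=86.1402
Node (3,1) S=63.0208: V=(p*·115.9700+(1−p*)·45.5700)/1.07=73.2327; Δ=(115.9700−45.5700)/(92.0103−46.0052)=1.5303; B=V−Δ·S=-23.2056
Node (3,2) S=126.0415: V=(p*·137.3200+(1−p*)·115.9700)/1.07=117.6765; Δ=(137.3200−115.9700)/(184.0206−92.0103)=0.2320; B=V−Δ·S=88.4299
Node (3,3) S=252.0830: V=(p*·66.1500+(1−p*)·137.3200)/1.07=97.3573; Δ=(66.1500−137.3200)/(368.0412−184.0206)=-0.3868; B=V−Δ·S=194.8505
Node (2,0) S=43.1649: V=(p*·73.2327+(1−p*)·54.2224)/1.07=58.9500; Δ=(73.2327−54.2224)/(63.0208−31.5104)=0.6033; B=V−Δ·S=32.9084
Node (2,1) S=86.3298: V=(p*·117.6765+(1−p*)·73.2327)/1.07=87.7874; Δ=(117.6765−73.2327)/(126.0415−63.0208)=0.7052; B=V−Δ·S=26.9056
Node (2,2) S=172.6596: V=(p*·97.3573+(1−p*)·117.6765)/1.07=101.1334; Δ=(97.3573−117.6765)/(252.0830−126.0415)=-0.1612; B=V−Δ·S=128.9679
Node (1,0) S=59.1300: V=(p*·87.7874+(1−p*)·58.9500)/1.07=67.6459; Δ=(87.7874−58.9500)/(86.3298−43.1649)=0.6681; B=V−Δ·S=28.1426
Node (1,1) S=118.2600: V=(p*·101.1334+(1−p*)·87.7874)/1.07=87.8536; Δ=(101.1334−87.7874)/(172.6596−86.3298)=0.1546; B=V−Δ·S=69.5715
Node (0,0) S=81.0000: V=(p*·87.8536+(1−p*)·67.6459)/1.07=72.0166; Δ=(87.8536−67.6459)/(118.2600−59.1300)=0.3418; B=V−Δ·S=44.3348
As a check, the time-0 holding Δ(0,0)·S0 + B(0,0) comes to 72.0166 — exactly V0.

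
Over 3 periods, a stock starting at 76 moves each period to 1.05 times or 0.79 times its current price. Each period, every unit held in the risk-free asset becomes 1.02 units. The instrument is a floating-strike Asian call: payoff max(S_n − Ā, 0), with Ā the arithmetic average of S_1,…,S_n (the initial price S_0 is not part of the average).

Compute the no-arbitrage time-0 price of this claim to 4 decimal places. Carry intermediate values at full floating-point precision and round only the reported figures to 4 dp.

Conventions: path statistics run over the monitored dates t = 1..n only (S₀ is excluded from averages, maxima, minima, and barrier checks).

Risk-neutral up-probability p* = (R−d)/(u−d) = (1.02−0.79)/(1.05−0.79) = 0.8846; the claim prices as the p*-weighted sum of path payoffs discounted by R^3.
Enumerate all 2^3 = 8 price paths (U = up ×1.05, D = down ×0.79); each path with k up-moves has probability p*^k·(1−p*)^(3−k).
DDD: Ā=48.3142, payoff=0.0000, prob=0.001536
UDD: Ā=64.2151, payoff=0.0000, prob=0.011777
DUD: Ā=57.6284, payoff=0.0000, prob=0.011777
UUD: Ā=76.5947, payoff=0.0000, prob=0.090294
DDU: Ā=52.4249, payoff=0.0000, prob=0.011777
UDU: Ā=69.6787, payoff=0.0000, prob=0.090294
DUU: Ā=63.0920, payoff=3.1021, prob=0.090294
UUU: Ā=83.8565, payoff=4.1230, prob=0.692251
Price = Σ prob·payoff / R^3 = 3.134247 / 1.061208 = 2.9535

price = 2.9535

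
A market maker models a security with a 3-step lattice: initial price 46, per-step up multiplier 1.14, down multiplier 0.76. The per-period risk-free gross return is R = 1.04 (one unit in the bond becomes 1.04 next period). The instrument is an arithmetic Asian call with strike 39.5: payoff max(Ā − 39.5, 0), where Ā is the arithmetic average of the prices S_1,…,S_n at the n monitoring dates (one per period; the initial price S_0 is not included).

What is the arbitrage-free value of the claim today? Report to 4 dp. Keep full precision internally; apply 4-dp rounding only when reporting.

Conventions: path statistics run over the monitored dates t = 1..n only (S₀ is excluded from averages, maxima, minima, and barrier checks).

price = 9.9427

Set p* = 0.7368 (from d < R < u); the path-dependent value is the discounted p*-expectation over all price paths.
Enumerate all 2^3 = 8 price paths (U = up ×1.14, D = down ×0.76); each path with k up-moves has probability p*^k·(1−p*)^(3−k).
DDD: Ā=27.2408, payoff=0.0000, prob=0.018224
UDD: Ā=40.8612, payoff=1.3612, prob=0.051028
DUD: Ā=35.0346, payoff=0.0000, prob=0.051028
UUD: Ā=52.5519, payoff=13.0519, prob=0.142878
DDU: Ā=30.6063, payoff=0.0000, prob=0.051028
UDU: Ā=45.9095, payoff=6.4095, prob=0.142878
DUU: Ā=40.0828, payoff=0.5828, prob=0.142878
UUU: Ā=60.1242, payoff=20.6242, prob=0.400058
Price = Σ prob·payoff / R^3 = 11.184215 / 1.124864 = 9.9427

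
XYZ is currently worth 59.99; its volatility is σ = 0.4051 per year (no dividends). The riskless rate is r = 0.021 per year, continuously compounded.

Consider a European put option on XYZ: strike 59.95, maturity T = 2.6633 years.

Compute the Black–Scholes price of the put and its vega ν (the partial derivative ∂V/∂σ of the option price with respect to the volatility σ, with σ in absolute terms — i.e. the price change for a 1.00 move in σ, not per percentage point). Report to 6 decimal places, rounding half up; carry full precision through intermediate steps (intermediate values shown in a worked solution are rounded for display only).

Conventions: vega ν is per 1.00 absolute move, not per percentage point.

σ√T = 0.4051·√2.6633 = 0.661108
d₁ = (ln(S/K) + (r+σ²/2)T) / (σ√T) = (ln(59.99/59.95) + (0.021+0.4051²/2)·2.6633) / 0.661108 = (0.000667 + 0.274461) / 0.661108 = 0.416162
d₂ = d₁ − σ√T = 0.416162 − 0.661108 = -0.244946
e^{−rT} = 0.945606
N(−d₁) = 0.338646,  N(−d₂) = 0.596751
Put price V = K·e^{−rT}·N(−d₂) − S·N(−d₁) = 33.829250 − 20.315353 = 13.513896
φ(d₁) = (1/√(2π))·e^{−d₁²/2} = 0.365849
ν = S·φ(d₁)·√T = 35.817151

price = 13.513896
ν = 35.817151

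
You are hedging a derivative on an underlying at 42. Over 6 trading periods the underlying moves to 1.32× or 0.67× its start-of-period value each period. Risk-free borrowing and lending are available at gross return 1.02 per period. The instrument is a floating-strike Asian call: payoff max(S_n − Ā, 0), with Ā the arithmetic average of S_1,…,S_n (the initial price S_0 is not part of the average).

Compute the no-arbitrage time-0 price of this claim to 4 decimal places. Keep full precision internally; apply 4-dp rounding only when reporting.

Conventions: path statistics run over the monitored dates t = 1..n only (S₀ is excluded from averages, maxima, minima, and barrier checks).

price = 7.7672

Under the martingale measure an up-move has probability p* = 0.5385; value the claim as the probability-weighted average of per-path payoffs, discounted 6 periods at R = 1.02.
Enumerate all 2^6 = 64 price paths (U = up ×1.32, D = down ×0.67); each path with k up-moves has probability p*^k·(1−p*)^(6−k).
DDDDDD: Ā=12.9265, payoff=0.0000, prob=0.009666
UDDDDD: Ā=25.4672, payoff=0.0000, prob=0.011277
DUDDDD: Ā=20.9172, payoff=0.0000, prob=0.011277
UUDDDD: Ā=41.2099, payoff=0.0000, prob=0.013157
DDUDDD: Ā=17.8687, payoff=0.0000, prob=0.011277
UDUDDD: Ā=35.2039, payoff=0.0000, prob=0.013157
DUUDDD: Ā=30.6539, payoff=0.0000, prob=0.013157
UUUDDD: Ā=60.3928, payoff=0.0000, prob=0.015349
DDDUDD: Ā=15.8262, payoff=0.0000, prob=0.011277
UDDUDD: Ā=31.1799, payoff=0.0000, prob=0.013157
DUDUDD: Ā=26.6299, payoff=0.0000, prob=0.013157
UUDUDD: Ā=52.4649, payoff=0.0000, prob=0.015349
DDUUDD: Ā=23.5814, payoff=0.0000, prob=0.013157
UDUUDD: Ā=46.4589, payoff=0.0000, prob=0.015349
DUUUDD: Ā=41.9089, payoff=0.0000, prob=0.015349
UUUUDD: Ā=82.5668, payoff=0.0000, prob=0.017907
DDDDUD: Ā=14.4577, payoff=0.0000, prob=0.011277
UDDDUD: Ā=28.4838, payoff=0.0000, prob=0.013157
DUDDUD: Ā=23.9338, payoff=0.0000, prob=0.013157
UUDDUD: Ā=47.1532, payoff=0.0000, prob=0.015349
DDUDUD: Ā=20.8853, payoff=0.0000, prob=0.013157
UDUDUD: Ā=41.1472, payoff=0.0000, prob=0.015349
DUUDUD: Ā=36.5972, payoff=0.0000, prob=0.015349
UUUDUD: Ā=72.1020, payoff=0.0000, prob=0.017907
DDDUUD: Ā=18.8428, payoff=0.0000, prob=0.013157
UDDUUD: Ā=37.1232, payoff=0.0000, prob=0.015349
DUDUUD: Ā=32.5732, payoff=0.0000, prob=0.015349
UUDUUD: Ā=64.1740, payoff=0.0000, prob=0.017907
DDUUUD: Ā=29.5247, payoff=0.0000, prob=0.015349
UDUUUD: Ā=58.1680, payoff=0.0000, prob=0.017907
DUUUUD: Ā=53.6180, payoff=3.6213, prob=0.017907
UUUUUD: Ā=105.6355, payoff=7.1345, prob=0.020892
DDDDDU: Ā=13.5408, payoff=0.0000, prob=0.011277
UDDDDU: Ā=26.6774, payoff=0.0000, prob=0.013157
DUDDDU: Ā=22.1274, payoff=0.0000, prob=0.013157
UUDDDU: Ā=43.5944, payoff=0.0000, prob=0.015349
DDUDDU: Ā=19.0789, payoff=0.0000, prob=0.013157
UDUDDU: Ā=37.5884, payoff=0.0000, prob=0.015349
DUUDDU: Ā=33.0384, payoff=0.0000, prob=0.015349
UUUDDU: Ā=65.0905, payoff=0.0000, prob=0.017907
DDDUDU: Ā=17.0364, payoff=0.0000, prob=0.013157
UDDUDU: Ā=33.5643, payoff=0.0000, prob=0.015349
DUDUDU: Ā=29.0143, payoff=0.0390, prob=0.015349
UUDUDU: Ā=57.1626, payoff=0.0768, prob=0.017907
DDUUDU: Ā=25.9658, payoff=3.0875, prob=0.015349
UDUUDU: Ā=51.1566, payoff=6.0828, prob=0.017907
DUUUDU: Ā=46.6066, payoff=10.6328, prob=0.017907
UUUUDU: Ā=91.8219, payoff=20.9481, prob=0.020892
DDDDUU: Ā=15.6680, payoff=0.0000, prob=0.013157
UDDDUU: Ā=30.8682, payoff=0.0000, prob=0.015349
DUDDUU: Ā=26.3182, payoff=2.7351, prob=0.015349
UUDDUU: Ā=51.8509, payoff=5.3885, prob=0.017907
DDUDUU: Ā=23.2697, payoff=5.7836, prob=0.015349
UDUDUU: Ā=45.8449, payoff=11.3945, prob=0.017907
DUUDUU: Ā=41.2949, payoff=15.9445, prob=0.017907
UUUDUU: Ā=81.3571, payoff=31.4130, prob=0.020892
DDDUUU: Ā=21.2273, payoff=7.8260, prob=0.015349
UDDUUU: Ā=41.8209, payoff=15.4185, prob=0.017907
DUDUUU: Ā=37.2709, payoff=19.9685, prob=0.017907
UUDUUU: Ā=73.4292, payoff=39.3409, prob=0.020892
DDUUUU: Ā=34.2224, payoff=23.0170, prob=0.017907
UDUUUU: Ā=67.4232, payoff=45.3469, prob=0.020892
DUUUUU: Ā=62.8732, payoff=49.8969, prob=0.020892
UUUUUU: Ā=123.8695, payoff=98.3043, prob=0.024374
Price = Σ prob·payoff / R^6 = 8.747169 / 1.126162 = 7.7672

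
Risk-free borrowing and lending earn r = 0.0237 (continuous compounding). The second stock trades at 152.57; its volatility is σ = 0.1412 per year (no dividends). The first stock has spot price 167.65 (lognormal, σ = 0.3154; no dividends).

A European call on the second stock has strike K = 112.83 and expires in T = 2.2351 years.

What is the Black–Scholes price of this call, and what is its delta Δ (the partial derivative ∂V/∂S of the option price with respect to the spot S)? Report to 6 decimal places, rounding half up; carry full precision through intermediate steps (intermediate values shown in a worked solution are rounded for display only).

σ√T = 0.1412·√2.2351 = 0.211098
d₁ = (ln(S/K) + (r+σ²/2)T) / (σ√T) = (ln(152.57/112.83) + (0.0237+0.1412²/2)·2.2351) / 0.211098 = (0.301741 + 0.075253) / 0.211098 = 1.785877
d₂ = d₁ − σ√T = 1.785877 − 0.211098 = 1.574779
e^{−rT} = 0.948407
N(d₁) = 0.962940,  N(d₂) = 0.942346
Call price V = S·N(d₁) − K·e^{−rT}·N(d₂) = 146.915816 − 100.839278 = 46.076539
Δ = N(d₁) = 0.962940

price = 46.076539
Δ = 0.962940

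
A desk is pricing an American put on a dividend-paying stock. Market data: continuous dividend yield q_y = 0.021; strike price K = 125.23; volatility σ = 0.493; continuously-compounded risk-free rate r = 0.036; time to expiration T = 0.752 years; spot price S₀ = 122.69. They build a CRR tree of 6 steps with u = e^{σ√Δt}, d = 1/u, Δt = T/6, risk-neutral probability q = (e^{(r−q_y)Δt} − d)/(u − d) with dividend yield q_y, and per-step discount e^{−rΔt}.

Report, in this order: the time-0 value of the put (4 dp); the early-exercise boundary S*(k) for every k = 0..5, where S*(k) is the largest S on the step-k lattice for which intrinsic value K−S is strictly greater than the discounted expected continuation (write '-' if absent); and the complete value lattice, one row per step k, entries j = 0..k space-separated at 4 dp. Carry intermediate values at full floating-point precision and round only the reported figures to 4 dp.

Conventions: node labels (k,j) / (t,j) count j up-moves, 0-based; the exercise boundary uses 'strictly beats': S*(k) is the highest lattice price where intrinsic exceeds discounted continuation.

Δt=0.12533  u=1.19069  d=0.83985  q=0.46184  discount=0.99550
step 6 (expiry): payoffs max(K−S,0) = 82.1759 64.1903 38.6912 2.5400 0.0000 0.0000 0.0000
step 5: (k=5,j=0): S=51.2641, K−S=73.9659, hold=73.5369 ⇒ V=73.9659 exercise | (k=5,j=1): S=72.6794, K−S=52.5506, hold=52.1778 ⇒ V=52.5506 exercise | (k=5,j=2): S=103.0410, K−S=22.1890, hold=21.8961 ⇒ V=22.1890 exercise | (k=5,j=3): S=146.0859, K−S=0.0000, hold=1.3608 ⇒ V=1.3608 continue | (k=5,j=4): S=207.1127, K−S=0.0000, hold=0.0000 ⇒ V=0.0000 continue | (k=5,j=5): S=293.6331, K−S=0.0000, hold=0.0000 ⇒ V=0.0000 continue  boundary S*=103.0410
step 4: (k=4,j=0): S=61.0397, K−S=64.1903, hold=63.7870 ⇒ V=64.1903 exercise | (k=4,j=1): S=86.5388, K−S=38.6912, hold=38.3549 ⇒ V=38.6912 exercise | (k=4,j=2): S=122.6900, K−S=2.5400, hold=12.5131 ⇒ V=12.5131 continue | (k=4,j=3): S=173.9432, K−S=0.0000, hold=0.7290 ⇒ V=0.7290 continue | (k=4,j=4): S=246.6073, K−S=0.0000, hold=0.0000 ⇒ V=0.0000 continue  boundary S*=86.5388
step 3: (k=3,j=0): S=72.6794, K−S=52.5506, hold=52.1778 ⇒ V=52.5506 exercise | (k=3,j=1): S=103.0410, K−S=22.1890, hold=26.4813 ⇒ V=26.4813 continue | (k=3,j=2): S=146.0859, K−S=0.0000, hold=7.0389 ⇒ V=7.0389 continue | (k=3,j=3): S=207.1127, K−S=0.0000, hold=0.3906 ⇒ V=0.3906 continue  boundary S*=72.6794
step 2: (k=2,j=0): S=86.5388, K−S=38.6912, hold=40.3284 ⇒ V=40.3284 continue | (k=2,j=1): S=122.6900, K−S=2.5400, hold=17.4233 ⇒ V=17.4233 continue | (k=2,j=2): S=173.9432, K−S=0.0000, hold=3.9506 ⇒ V=3.9506 continue  boundary S*=-
step 1: (k=1,j=0): S=103.0410, K−S=22.1890, hold=29.6159 ⇒ V=29.6159 continue | (k=1,j=1): S=146.0859, K−S=0.0000, hold=11.1506 ⇒ V=11.1506 continue  boundary S*=-
step 0: (k=0,j=0): S=122.6900, K−S=2.5400, hold=20.9930 ⇒ V=20.9930 continue  boundary S*=-

price = 20.9930
boundary = - - - 72.6794 86.5388 103.0410
tree:
20.9930
29.6159 11.1506
40.3284 17.4233 3.9506
52.5506 26.4813 7.0389 0.3906
64.1903 38.6912 12.5131 0.7290 0.0000
73.9659 52.5506 22.1890 1.3608 0.0000 0.0000
82.1759 64.1903 38.6912 2.5400 0.0000 0.0000 0.0000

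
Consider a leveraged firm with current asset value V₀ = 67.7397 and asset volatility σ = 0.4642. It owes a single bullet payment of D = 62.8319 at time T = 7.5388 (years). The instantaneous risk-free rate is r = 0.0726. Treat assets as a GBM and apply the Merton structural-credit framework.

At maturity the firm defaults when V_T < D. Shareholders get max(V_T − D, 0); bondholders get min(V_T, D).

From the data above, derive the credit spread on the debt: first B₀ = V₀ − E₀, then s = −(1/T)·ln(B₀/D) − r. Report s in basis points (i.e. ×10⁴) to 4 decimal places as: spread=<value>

spread=504.9907

With assets at 67.7397 and a single debt payment of 62.8319 at 7.5388 years:
d₁ = [ln(V₀/D) + (r + σ²/2)T] / (σ√T)
   = [ln(67.7397/62.8319) + (0.0726 + 0.5·0.4642²)·7.5388] / (0.4642·√7.5388)
   = [0.075210 + 1.359553] / 1.274548 = 1.125703
d₂ = d₁ − σ√T = 1.125703 − 1.274548 = -0.148845
N(d₁) = 0.869854,  N(d₂) = 0.440838,  e^(−rT) = 0.578500
E₀ = V₀·N(d₁) − D·e^(−rT)·N(d₂)
   = 67.7397·0.869854 − 62.8319·0.578500·0.440838 = 42.899988
B₀ = V₀ − E₀ = 67.7397 − 42.899988 = 24.839712
spread = −(1/T)·ln(B₀/D) − r = −(1/7.5388)·ln(24.839712/62.8319) − 0.0726 = 0.05049907
in basis points: 0.05049907 × 10⁴ = 504.9907 bp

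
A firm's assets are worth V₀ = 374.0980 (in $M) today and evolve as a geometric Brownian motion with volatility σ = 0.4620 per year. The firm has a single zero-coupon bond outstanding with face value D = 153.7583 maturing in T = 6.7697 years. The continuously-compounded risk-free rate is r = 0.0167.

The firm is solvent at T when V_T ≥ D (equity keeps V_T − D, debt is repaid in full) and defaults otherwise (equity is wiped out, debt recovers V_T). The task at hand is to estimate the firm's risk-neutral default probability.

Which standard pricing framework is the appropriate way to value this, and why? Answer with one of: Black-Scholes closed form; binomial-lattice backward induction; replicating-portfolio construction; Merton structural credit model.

framework: Merton structural credit model

Key observation: the data describe a firm's assets (V₀ = 374.0980, GBM) and a single zero-coupon debt of face 153.7583, so credit quantities follow from equity-as-call in the structural model.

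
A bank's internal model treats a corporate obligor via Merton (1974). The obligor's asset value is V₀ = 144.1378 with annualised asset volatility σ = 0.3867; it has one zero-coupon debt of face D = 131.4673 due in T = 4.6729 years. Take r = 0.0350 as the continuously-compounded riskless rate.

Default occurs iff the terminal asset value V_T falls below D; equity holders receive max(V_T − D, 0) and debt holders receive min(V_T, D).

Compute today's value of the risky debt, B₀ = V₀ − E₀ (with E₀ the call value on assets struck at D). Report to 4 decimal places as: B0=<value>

Equity is a call on the firm's assets struck at D = 131.4673:
d₁ = [ln(V₀/D) + (r + σ²/2)T] / (σ√T)
   = [ln(144.1378/131.4673) + (0.0350 + 0.5·0.3867²)·4.6729] / (0.3867·√4.6729)
   = [0.092012 + 0.512937] / 0.835925 = 0.723687
d₂ = d₁ − σ√T = 0.723687 − 0.835925 = -0.112238
N(d₁) = 0.765371,  N(d₂) = 0.455317,  e^(−rT) = 0.849123
E₀ = V₀·N(d₁) − D·e^(−rT)·N(d₂)
   = 144.1378·0.765371 − 131.4673·0.849123·0.455317 = 59.490976
B₀ = V₀ − E₀ = 144.1378 − 59.490976 = 84.646824

B0=84.6468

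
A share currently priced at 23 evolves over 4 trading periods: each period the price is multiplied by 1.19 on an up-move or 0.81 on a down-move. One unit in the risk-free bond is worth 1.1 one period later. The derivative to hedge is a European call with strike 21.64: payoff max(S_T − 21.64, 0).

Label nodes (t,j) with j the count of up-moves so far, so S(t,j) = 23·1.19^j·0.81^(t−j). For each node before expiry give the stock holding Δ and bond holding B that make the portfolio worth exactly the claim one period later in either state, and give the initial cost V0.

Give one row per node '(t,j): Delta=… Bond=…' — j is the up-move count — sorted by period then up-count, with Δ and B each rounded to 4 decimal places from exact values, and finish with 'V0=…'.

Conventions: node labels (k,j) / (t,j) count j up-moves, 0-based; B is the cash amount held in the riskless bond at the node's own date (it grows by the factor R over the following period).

Risk-neutral probability p* = (R−d)/(u−d) = (1.1−0.81)/(1.19−0.81) = 0.7632.
At maturity the claim pays: V(4,0)=0.0000, V(4,1)=0.0000, V(4,2)=0.0000, V(4,3)=9.7545, V(4,4)=24.4828
  t=3,j=0: stock 12.2231 → up 14.5455 (V=0.0000), down 9.9007 (V=0.0000). Price 0.0000; hedge Δ=0.0000, bond B=0.0000.
  t=3,j=1: stock 17.9575 → up 21.3694 (V=0.0000), down 14.5455 (V=0.0000). Price 0.0000; hedge Δ=0.0000, bond B=0.0000.
  t=3,j=2: stock 26.3819 → up 31.3945 (V=9.7545), down 21.3694 (V=0.0000). Price 6.7675; hedge Δ=0.9730, bond B=-18.9023.
  t=3,j=3: stock 38.7587 → up 46.1228 (V=24.4828), down 31.3945 (V=9.7545). Price 19.0859; hedge Δ=1.0000, bond B=-19.6727.
  t=2,j=0: stock 15.0903 → up 17.9575 (V=0.0000), down 12.2231 (V=0.0000). Price 0.0000; hedge Δ=0.0000, bond B=0.0000.
  t=2,j=1: stock 22.1697 → up 26.3819 (V=6.7675), down 17.9575 (V=0.0000). Price 4.6951; hedge Δ=0.8033, bond B=-13.1140.
  t=2,j=2: stock 32.5703 → up 38.7587 (V=19.0859), down 26.3819 (V=6.7675). Price 14.6985; hedge Δ=0.9953, bond B=-17.7184.
  t=1,j=0: stock 18.6300 → up 22.1697 (V=4.6951), down 15.0903 (V=0.0000). Price 3.2574; hedge Δ=0.6632, bond B=-9.0982.
  t=1,j=1: stock 27.3700 → up 32.5703 (V=14.6985), down 22.1697 (V=4.6951). Price 11.2085; hedge Δ=0.9618, bond B=-15.1163.
  t=0,j=0: stock 23.0000 → up 27.3700 (V=11.2085), down 18.6300 (V=3.2574). Price 8.4776; hedge Δ=0.9097, bond B=-12.4463.
Verification: the root portfolio costs Δ(0,0)·S0 + B(0,0) = 8.4776, matching V0.

(0,0): Delta=0.9097 Bond=-12.4463
(1,0): Delta=0.6632 Bond=-9.0982
(1,1): Delta=0.9618 Bond=-15.1163
(2,0): Delta=0.0000 Bond=0.0000
(2,1): Delta=0.8033 Bond=-13.1140
(2,2): Delta=0.9953 Bond=-17.7184
(3,0): Delta=0.0000 Bond=0.0000
(3,1): Delta=0.0000 Bond=0.0000
(3,2): Delta=0.9730 Bond=-18.9023
(3,3): Delta=1.0000 Bond=-19.6727
V0=8.4776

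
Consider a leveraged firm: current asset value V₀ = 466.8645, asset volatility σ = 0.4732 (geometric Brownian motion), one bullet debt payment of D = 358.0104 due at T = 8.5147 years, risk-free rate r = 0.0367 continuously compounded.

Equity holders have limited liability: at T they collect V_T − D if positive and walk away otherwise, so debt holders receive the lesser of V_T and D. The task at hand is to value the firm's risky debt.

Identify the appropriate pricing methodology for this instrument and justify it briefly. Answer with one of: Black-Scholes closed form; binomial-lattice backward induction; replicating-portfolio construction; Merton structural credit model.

Key observation: the asked-for credit quantity lives on the firm's capital structure — asset value, asset volatility, debt face 358.0104 — which is the structural model's domain.

framework: Merton structural credit model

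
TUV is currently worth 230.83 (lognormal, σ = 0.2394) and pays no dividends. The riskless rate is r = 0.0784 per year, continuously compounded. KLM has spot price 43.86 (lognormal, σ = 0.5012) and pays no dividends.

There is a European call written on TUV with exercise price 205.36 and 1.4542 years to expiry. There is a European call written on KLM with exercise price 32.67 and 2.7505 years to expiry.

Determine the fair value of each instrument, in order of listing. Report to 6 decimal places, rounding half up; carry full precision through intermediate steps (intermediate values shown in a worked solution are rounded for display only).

price(TUV call K=205.36) = 54.692090
price(KLM call K=32.67) = 21.974003

[TUV call K=205.36]
σ√T = 0.2394·√1.4542 = 0.288693
d₁ = (ln(S/K) + (r+σ²/2)T) / (σ√T) = (ln(230.83/205.36) + (0.0784+0.2394²/2)·1.4542) / 0.288693 = (0.116917 + 0.155681) / 0.288693 = 0.944249
d₂ = d₁ − σ√T = 0.944249 − 0.288693 = 0.655556
e^{−rT} = 0.892250
N(d₁) = 0.827479,  N(d₂) = 0.743945
price = S·N(d₁) − K·e^{−rT}·N(d₂) = 191.006932 − 136.314842 = 54.692090
[KLM call K=32.67]
σ√T = 0.5012·√2.7505 = 0.831222
d₁ = (ln(S/K) + (r+σ²/2)T) / (σ√T) = (ln(43.86/32.67) + (0.0784+0.5012²/2)·2.7505) / 0.831222 = (0.294546 + 0.561104) / 0.831222 = 1.029388
d₂ = d₁ − σ√T = 1.029388 − 0.831222 = 0.198166
e^{−rT} = 0.806026
N(d₁) = 0.848351,  N(d₂) = 0.578542
price = S·N(d₁) − K·e^{−rT}·N(d₂) = 37.208686 − 15.234683 = 21.974003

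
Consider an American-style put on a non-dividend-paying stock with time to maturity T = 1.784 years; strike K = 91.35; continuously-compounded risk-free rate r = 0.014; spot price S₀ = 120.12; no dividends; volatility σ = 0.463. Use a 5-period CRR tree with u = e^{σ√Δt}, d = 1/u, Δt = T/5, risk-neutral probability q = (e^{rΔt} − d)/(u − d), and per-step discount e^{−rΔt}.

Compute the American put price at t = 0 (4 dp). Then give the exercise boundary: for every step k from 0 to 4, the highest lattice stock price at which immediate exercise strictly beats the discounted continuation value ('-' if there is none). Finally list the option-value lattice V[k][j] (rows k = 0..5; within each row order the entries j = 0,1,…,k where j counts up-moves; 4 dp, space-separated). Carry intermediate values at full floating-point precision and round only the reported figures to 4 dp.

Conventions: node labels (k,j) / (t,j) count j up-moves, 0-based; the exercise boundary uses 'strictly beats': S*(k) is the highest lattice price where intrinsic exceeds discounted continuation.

price = 11.8363
boundary = - - - 52.3946 69.0870
tree:
11.8363
18.1806 3.9041
27.1559 6.9751 0.0437
38.9554 12.4616 0.0784 0.0000
51.6147 22.2630 0.1407 0.0000 0.0000
61.2153 38.9554 0.2527 0.0000 0.0000 0.0000

Δt=0.35680, u=1.31859, d=0.75839, q=0.44024, disc=e^(-rΔt)=0.99502
k=5 terminal: V=max(K-S,0) → 61.2153 38.9554 0.2527 0.0000 0.0000 0.0000
k=4: j=0 S=39.7353 intr=51.6147 cont=51.1595 V=51.6147[EX]; j=1 S=69.0870 intr=22.2630 cont=21.8079 V=22.2630[EX]; j=2 S=120.1200 intr=0.0000 cont=0.1407 V=0.1407[hold]; j=3 S=208.8500 intr=0.0000 cont=0.0000 V=0.0000[hold]; j=4 S=363.1230 intr=0.0000 cont=0.0000 V=0.0000[hold]  S*(4)=69.0870
k=3: j=0 S=52.3946 intr=38.9554 cont=38.5002 V=38.9554[EX]; j=1 S=91.0973 intr=0.2527 cont=12.4616 V=12.4616[hold]; j=2 S=158.3890 intr=0.0000 cont=0.0784 V=0.0784[hold]; j=3 S=275.3874 intr=0.0000 cont=0.0000 V=0.0000[hold]  S*(3)=52.3946
k=2: j=0 S=69.0870 intr=22.2630 cont=27.1559 V=27.1559[hold]; j=1 S=120.1200 intr=0.0000 cont=6.9751 V=6.9751[hold]; j=2 S=208.8500 intr=0.0000 cont=0.0437 V=0.0437[hold]  S*(2)=-
k=1: j=0 S=91.0973 intr=0.2527 cont=18.1806 V=18.1806[hold]; j=1 S=158.3890 intr=0.0000 cont=3.9041 V=3.9041[hold]  S*(1)=-
k=0: j=0 S=120.1200 intr=0.0000 cont=11.8363 V=11.8363[hold]  S*(0)=-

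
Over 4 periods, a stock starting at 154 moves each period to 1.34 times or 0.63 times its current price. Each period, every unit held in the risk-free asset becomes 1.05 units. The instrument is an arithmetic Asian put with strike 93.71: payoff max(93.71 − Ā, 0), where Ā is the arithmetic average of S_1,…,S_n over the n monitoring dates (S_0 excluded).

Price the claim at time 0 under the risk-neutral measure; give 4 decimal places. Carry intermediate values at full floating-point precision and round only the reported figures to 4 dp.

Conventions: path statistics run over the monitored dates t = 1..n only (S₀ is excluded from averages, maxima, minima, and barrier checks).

Under the martingale measure an up-move has probability p* = 0.5915; value the claim as the probability-weighted average of per-path payoffs, discounted 4 periods at R = 1.05.
Enumerate all 2^4 = 16 price paths (U = up ×1.34, D = down ×0.63); each path with k up-moves has probability p*^k·(1−p*)^(4−k).
DDDD: Ā=55.2273, payoff=38.4827, prob=0.027833
UDDD: Ā=117.4677, payoff=0.0000, prob=0.040310
DUDD: Ā=90.1327, payoff=3.5773, prob=0.040310
UUDD: Ā=191.7108, payoff=0.0000, prob=0.058380
DDUD: Ā=72.9116, payoff=20.7984, prob=0.040310
UDUD: Ā=155.0819, payoff=0.0000, prob=0.058380
DUUD: Ā=127.7469, payoff=0.0000, prob=0.058380
UUUD: Ā=271.7157, payoff=0.0000, prob=0.084550
DDDU: Ā=62.0624, payoff=31.6476, prob=0.040310
UDDU: Ā=132.0057, payoff=0.0000, prob=0.058380
DUDU: Ā=104.6707, payoff=0.0000, prob=0.058380
UUDU: Ā=222.6329, payoff=0.0000, prob=0.084550
DDUU: Ā=87.4497, payoff=6.2603, prob=0.058380
UDUU: Ā=186.0040, payoff=0.0000, prob=0.084550
DUUU: Ā=158.6690, payoff=0.0000, prob=0.084550
UUUU: Ā=337.4865, payoff=0.0000, prob=0.122451
Price = Σ prob·payoff / R^4 = 3.694844 / 1.215506 = 3.0398

price = 3.0398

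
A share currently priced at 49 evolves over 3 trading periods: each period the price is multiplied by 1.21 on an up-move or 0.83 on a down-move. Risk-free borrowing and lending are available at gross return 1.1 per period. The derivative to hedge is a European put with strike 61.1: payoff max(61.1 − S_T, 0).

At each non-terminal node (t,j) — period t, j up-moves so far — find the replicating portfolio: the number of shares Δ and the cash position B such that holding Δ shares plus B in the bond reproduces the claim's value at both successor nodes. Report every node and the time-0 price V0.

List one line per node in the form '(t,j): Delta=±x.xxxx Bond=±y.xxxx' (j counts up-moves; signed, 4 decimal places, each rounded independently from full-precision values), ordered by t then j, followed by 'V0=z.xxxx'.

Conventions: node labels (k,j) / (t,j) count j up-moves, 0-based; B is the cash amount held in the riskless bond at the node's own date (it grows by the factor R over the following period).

(0,0): Delta=-0.4240 Bond=24.6083
(1,0): Delta=-1.0000 Bond=50.4959
(1,1): Delta=-0.2630 Bond=17.5249
(2,0): Delta=-1.0000 Bond=55.5455
(2,1): Delta=-1.0000 Bond=55.5455
(2,2): Delta=-0.0570 Bond=4.5015
V0=3.8333

The replicating-portfolio and risk-neutral prices coincide; use p* = (1.1−0.83)/(1.21−0.83) = 0.7105 for the latter.
At maturity the claim pays: V(3,0)=33.0824, V(3,1)=20.2551, V(3,2)=1.5551, V(3,3)=0.0000
Node (2,0) S=33.7561: V=(p*·20.2551+(1−p*)·33.0824)/1.1=21.7894; Δ=(20.2551−33.0824)/(40.8449−28.0176)=-1.0000; B=V−Δ·S=55.5455
Node (2,1) S=49.2107: V=(p*·1.5551+(1−p*)·20.2551)/1.1=6.3348; Δ=(1.5551−20.2551)/(59.5449−40.8449)=-1.0000; B=V−Δ·S=55.5455
Node (2,2) S=71.7409: V=(p*·0.0000+(1−p*)·1.5551)/1.1=0.4092; Δ=(0.0000−1.5551)/(86.8065−59.5449)=-0.0570; B=V−Δ·S=4.5015
Node (1,0) S=40.6700: V=(p*·6.3348+(1−p*)·21.7894)/1.1=9.8259; Δ=(6.3348−21.7894)/(49.2107−33.7561)=-1.0000; B=V−Δ·S=50.4959
Node (1,1) S=59.2900: V=(p*·0.4092+(1−p*)·6.3348)/1.1=1.9314; Δ=(0.4092−6.3348)/(71.7409−49.2107)=-0.2630; B=V−Δ·S=17.5249
Node (0,0) S=49.0000: V=(p*·1.9314+(1−p*)·9.8259)/1.1=3.8333; Δ=(1.9314−9.8259)/(59.2900−40.6700)=-0.4240; B=V−Δ·S=24.6083
Verification: the root portfolio costs Δ(0,0)·S0 + B(0,0) = 3.8333, matching V0.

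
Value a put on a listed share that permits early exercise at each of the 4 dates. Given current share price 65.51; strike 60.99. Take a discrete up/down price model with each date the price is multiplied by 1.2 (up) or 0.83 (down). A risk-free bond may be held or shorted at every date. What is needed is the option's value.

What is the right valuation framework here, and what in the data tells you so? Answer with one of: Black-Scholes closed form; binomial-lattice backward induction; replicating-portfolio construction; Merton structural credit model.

framework: binomial-lattice backward induction

Key observation: an American put (K = 60.99, S₀ = 65.51) on a 4-date tree has no closed form — the optimal stopping decision is embedded and must be resolved recursively from expiry.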